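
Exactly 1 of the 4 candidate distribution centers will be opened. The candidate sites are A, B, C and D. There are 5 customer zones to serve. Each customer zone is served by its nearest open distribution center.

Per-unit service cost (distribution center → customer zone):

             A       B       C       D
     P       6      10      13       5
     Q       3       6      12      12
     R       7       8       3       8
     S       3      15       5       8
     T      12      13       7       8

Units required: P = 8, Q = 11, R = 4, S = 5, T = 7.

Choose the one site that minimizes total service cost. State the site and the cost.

With exactly 1 open, each customer zone uses its cheapest among the chosen.
{A}: P→A 6·8=48, Q→A 3·11=33, R→A 7·4=28, S→A 3·5=15, T→A 12·7=84. Service cost 208.
{D}: service cost 300
{C}: service cost 322
Among all 4 size-1 choices, {A} is lowest.

Choose A only; total service cost 208.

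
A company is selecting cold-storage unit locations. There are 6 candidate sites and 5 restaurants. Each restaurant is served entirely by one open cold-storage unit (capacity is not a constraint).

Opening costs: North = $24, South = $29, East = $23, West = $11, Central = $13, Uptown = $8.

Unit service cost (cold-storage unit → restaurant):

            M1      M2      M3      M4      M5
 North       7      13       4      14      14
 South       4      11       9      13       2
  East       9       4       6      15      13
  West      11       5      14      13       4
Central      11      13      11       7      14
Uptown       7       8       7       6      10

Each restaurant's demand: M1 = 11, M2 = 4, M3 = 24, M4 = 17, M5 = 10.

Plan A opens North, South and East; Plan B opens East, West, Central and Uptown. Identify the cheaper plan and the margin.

Plan B is cheaper by 39.

Plan A: {North, South, East}: M1→South 4·11=44, M2→East 4·4=16, M3→North 4·24=96, M4→South 13·17=221, M5→South 2·10=20. Service 397; fixed 76; total 473.
Plan B: {East, West, Central, Uptown}: M1→Uptown 7·11=77, M2→East 4·4=16, M3→East 6·24=144, M4→Uptown 6·17=102, M5→West 4·10=40. Service 379; fixed 55; total 434.
Difference: |473 − 434| = 39.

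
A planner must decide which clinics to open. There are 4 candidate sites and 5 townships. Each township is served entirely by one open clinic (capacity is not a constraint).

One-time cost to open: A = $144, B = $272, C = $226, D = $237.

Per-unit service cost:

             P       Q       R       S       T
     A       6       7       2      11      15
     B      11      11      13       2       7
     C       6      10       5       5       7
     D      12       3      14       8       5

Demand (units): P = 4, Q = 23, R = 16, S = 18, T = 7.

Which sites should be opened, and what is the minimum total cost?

For any fixed open set, each township goes to its cheapest open site; total = fixed + service.
{A}: P→A 6·4=24, Q→A 7·23=161, R→A 2·16=32, S→A 11·18=198, T→A 15·7=105. Service 520; fixed 144; total 664.
{A, D}: service 304 + fixed 381 = 685
{C}: P→C 6·4=24, Q→C 10·23=230, R→C 5·16=80, S→C 5·18=90, T→C 7·7=49. Service 473; fixed 226; total 699.
{A, B, C, D}: P→A 6·4=24, Q→D 3·23=69, R→A 2·16=32, S→B 2·18=36, T→D 5·7=35. Service 196; fixed 879; total 1075.
(All 15 nonempty subsets were checked; A only is lowest.)

Open A only; minimum total cost 664.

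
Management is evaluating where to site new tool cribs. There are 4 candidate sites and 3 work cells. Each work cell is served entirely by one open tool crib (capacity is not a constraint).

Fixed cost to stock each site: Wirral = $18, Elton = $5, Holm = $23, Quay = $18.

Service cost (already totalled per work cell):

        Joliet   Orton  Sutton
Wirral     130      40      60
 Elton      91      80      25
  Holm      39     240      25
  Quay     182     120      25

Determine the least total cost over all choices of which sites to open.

Minimum total cost: 145

For any fixed open set, each work cell goes to its cheapest open site; total = fixed + service.
{Wirral, Holm}: Joliet→Holm 39, Orton→Wirral 40, Sutton→Holm 25. Service 104; fixed 41; total 145.
{Wirral, Elton, Holm}: Joliet→Holm 39, Orton→Wirral 40, Sutton→Elton 25. Service 104; fixed 46; total 150.
{Wirral, Holm, Quay}: Joliet→Holm 39, Orton→Wirral 40, Sutton→Holm 25. Service 104; fixed 59; total 163.
{Wirral, Elton, Holm, Quay}: service 104 + fixed 64 = 168
(All 15 nonempty subsets were checked; Wirral and Holm is lowest.)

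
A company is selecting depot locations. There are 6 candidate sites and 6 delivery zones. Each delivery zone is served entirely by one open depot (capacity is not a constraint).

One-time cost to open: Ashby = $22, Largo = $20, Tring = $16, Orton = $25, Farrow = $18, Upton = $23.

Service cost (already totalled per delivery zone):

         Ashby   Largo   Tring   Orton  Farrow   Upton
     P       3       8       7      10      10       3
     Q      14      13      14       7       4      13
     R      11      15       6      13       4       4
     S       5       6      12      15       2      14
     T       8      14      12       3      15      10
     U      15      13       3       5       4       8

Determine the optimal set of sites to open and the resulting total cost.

For any fixed open set, each delivery zone goes to its cheapest open site; total = fixed + service.
{Farrow}: P→Farrow 10, Q→Farrow 4, R→Farrow 4, S→Farrow 2, T→Farrow 15, U→Farrow 4. Service 39; fixed 18; total 57.
{Ashby, Farrow}: P→Ashby 3, Q→Farrow 4, R→Farrow 4, S→Farrow 2, T→Ashby 8, U→Farrow 4. Service 25; fixed 40; total 65.
{Tring, Farrow}: P→Tring 7, Q→Farrow 4, R→Farrow 4, S→Farrow 2, T→Tring 12, U→Tring 3. Service 32; fixed 34; total 66.
{Ashby, Largo, Tring, Orton, Farrow, Upton}: P→Ashby 3, Q→Farrow 4, R→Farrow 4, S→Farrow 2, T→Orton 3, U→Tring 3. Service 19; fixed 124; total 143.
No other subset beats 57.

Open Farrow only; minimum total cost 57.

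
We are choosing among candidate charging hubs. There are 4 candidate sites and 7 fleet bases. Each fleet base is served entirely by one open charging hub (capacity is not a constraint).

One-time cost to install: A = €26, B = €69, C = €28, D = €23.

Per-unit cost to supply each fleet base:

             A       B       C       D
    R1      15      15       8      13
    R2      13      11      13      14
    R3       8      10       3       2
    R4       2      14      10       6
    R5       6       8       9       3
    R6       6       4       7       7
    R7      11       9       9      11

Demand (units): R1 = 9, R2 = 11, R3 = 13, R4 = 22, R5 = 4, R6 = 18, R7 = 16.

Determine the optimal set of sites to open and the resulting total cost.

Open A, C and D; minimum total cost 626.

For any fixed open set, each fleet base goes to its cheapest open site; total = fixed + service.
{A, C, D}: R1→C 8·9=72, R2→A 13·11=143, R3→D 2·13=26, R4→A 2·22=44, R5→D 3·4=12, R6→A 6·18=108, R7→C 9·16=144. Service 549; fixed 77; total 626.
{A, C}: R1→C 8·9=72, R2→A 13·11=143, R3→C 3·13=39, R4→A 2·22=44, R5→A 6·4=24, R6→A 6·18=108, R7→C 9·16=144. Service 574; fixed 54; total 628.
{A, B, C, D}: R1→C 8·9=72, R2→B 11·11=121, R3→D 2·13=26, R4→A 2·22=44, R5→D 3·4=12, R6→B 4·18=72, R7→B 9·16=144. Service 491; fixed 146; total 637.
{D}: service 743 + fixed 23 = 766
No other subset beats 626.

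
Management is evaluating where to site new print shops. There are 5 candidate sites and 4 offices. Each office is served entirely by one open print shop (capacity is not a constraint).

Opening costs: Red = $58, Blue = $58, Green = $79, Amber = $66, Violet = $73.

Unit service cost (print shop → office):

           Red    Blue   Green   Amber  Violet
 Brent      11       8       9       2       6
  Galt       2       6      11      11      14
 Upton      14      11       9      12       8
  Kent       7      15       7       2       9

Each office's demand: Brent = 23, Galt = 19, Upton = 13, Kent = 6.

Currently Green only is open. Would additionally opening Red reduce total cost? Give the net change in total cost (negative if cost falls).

Yes — net change −113 (cost falls by 113).

Current service cost with {Green}: 575.
Adding Red: each office re-picks its cheapest; new service cost 404, saving 171.
Extra fixed cost: 58. Net change = 58 − 171 = -113.
(Totals: 654 → 541.)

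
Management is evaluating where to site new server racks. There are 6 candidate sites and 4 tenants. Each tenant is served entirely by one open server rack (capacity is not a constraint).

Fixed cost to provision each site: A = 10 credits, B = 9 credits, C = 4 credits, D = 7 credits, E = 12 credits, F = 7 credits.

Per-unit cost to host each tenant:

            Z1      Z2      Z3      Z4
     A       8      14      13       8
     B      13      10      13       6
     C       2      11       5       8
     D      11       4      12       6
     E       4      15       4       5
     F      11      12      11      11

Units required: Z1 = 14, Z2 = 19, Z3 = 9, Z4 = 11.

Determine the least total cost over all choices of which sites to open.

Minimum total cost: 218

For any fixed open set, each tenant goes to its cheapest open site; total = fixed + service.
{C, D, E}: Z1→C 2·14=28, Z2→D 4·19=76, Z3→E 4·9=36, Z4→E 5·11=55. Service 195; fixed 23; total 218.
{C, D, E, F}: Z1→C 2·14=28, Z2→D 4·19=76, Z3→E 4·9=36, Z4→E 5·11=55. Service 195; fixed 30; total 225.
{C, D}: Z1→C 2·14=28, Z2→D 4·19=76, Z3→C 5·9=45, Z4→D 6·11=66. Service 215; fixed 11; total 226.
{A, B, C, D, E, F}: Z1→C 2·14=28, Z2→D 4·19=76, Z3→E 4·9=36, Z4→E 5·11=55. Service 195; fixed 49; total 244.
No other subset beats 218.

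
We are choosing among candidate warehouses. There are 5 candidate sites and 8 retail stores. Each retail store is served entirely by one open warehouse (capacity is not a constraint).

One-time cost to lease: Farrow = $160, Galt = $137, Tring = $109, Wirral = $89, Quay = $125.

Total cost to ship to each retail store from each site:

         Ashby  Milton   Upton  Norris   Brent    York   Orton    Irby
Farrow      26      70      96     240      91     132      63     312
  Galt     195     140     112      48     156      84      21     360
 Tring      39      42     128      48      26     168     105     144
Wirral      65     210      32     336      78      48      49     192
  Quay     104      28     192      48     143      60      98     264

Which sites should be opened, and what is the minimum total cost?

For any fixed open set, each retail store goes to its cheapest open site; total = fixed + service.
{Tring, Wirral}: Ashby→Tring 39, Milton→Tring 42, Upton→Wirral 32, Norris→Tring 48, Brent→Tring 26, York→Wirral 48, Orton→Wirral 49, Irby→Tring 144. Service 428; fixed 198; total 626.
{Galt, Tring, Wirral}: Ashby→Tring 39, Milton→Tring 42, Upton→Wirral 32, Norris→Galt 48, Brent→Tring 26, York→Wirral 48, Orton→Galt 21, Irby→Tring 144. Service 400; fixed 335; total 735.
{Tring, Wirral, Quay}: Ashby→Tring 39, Milton→Quay 28, Upton→Wirral 32, Norris→Tring 48, Brent→Tring 26, York→Wirral 48, Orton→Wirral 49, Irby→Tring 144. Service 414; fixed 323; total 737.
{Farrow, Galt, Tring, Wirral, Quay}: Ashby→Farrow 26, Milton→Quay 28, Upton→Wirral 32, Norris→Galt 48, Brent→Tring 26, York→Wirral 48, Orton→Galt 21, Irby→Tring 144. Service 373; fixed 620; total 993.
No other subset beats 626.

Open Tring and Wirral; minimum total cost 626.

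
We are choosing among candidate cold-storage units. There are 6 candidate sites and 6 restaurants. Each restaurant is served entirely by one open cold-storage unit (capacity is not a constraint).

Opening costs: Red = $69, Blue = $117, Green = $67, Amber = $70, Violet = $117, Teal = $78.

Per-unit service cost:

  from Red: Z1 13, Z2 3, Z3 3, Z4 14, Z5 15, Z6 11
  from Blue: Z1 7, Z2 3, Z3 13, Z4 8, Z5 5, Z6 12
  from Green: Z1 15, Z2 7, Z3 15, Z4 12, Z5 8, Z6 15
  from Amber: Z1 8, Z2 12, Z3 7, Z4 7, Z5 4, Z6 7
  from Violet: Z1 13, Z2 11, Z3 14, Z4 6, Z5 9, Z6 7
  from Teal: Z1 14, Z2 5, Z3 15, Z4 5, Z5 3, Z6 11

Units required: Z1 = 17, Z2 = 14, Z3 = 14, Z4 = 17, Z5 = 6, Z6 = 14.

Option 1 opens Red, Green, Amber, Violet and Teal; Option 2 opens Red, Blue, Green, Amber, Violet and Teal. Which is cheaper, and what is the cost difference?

Option 1: {Red, Green, Amber, Violet, Teal}: Z1→Amber 8·17=136, Z2→Red 3·14=42, Z3→Red 3·14=42, Z4→Teal 5·17=85, Z5→Teal 3·6=18, Z6→Amber 7·14=98. Service 421; fixed 401; total 822.
Option 2: {Red, Blue, Green, Amber, Violet, Teal}: Z1→Blue 7·17=119, Z2→Red 3·14=42, Z3→Red 3·14=42, Z4→Teal 5·17=85, Z5→Teal 3·6=18, Z6→Amber 7·14=98. Service 404; fixed 518; total 922.
Difference: |822 − 922| = 100.

Option 1 is cheaper by 100.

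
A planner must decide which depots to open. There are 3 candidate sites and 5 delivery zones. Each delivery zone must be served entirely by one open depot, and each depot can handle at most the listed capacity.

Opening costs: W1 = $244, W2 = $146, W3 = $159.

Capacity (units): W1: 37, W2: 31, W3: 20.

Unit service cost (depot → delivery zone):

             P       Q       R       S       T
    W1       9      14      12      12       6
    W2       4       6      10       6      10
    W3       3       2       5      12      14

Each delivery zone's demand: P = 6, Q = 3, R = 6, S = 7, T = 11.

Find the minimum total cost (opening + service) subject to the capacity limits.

Minimum total cost: 511

Open {W2, W3}: P→W3 3·6=18, Q→W3 2·3=6, R→W3 5·6=30, S→W2 6·7=42, T→W2 10·11=110.
Loads: W2 carries 18/31, W3 carries 15/20. Service 206; fixed 305; total 511.
Next best feasible plan costs 517.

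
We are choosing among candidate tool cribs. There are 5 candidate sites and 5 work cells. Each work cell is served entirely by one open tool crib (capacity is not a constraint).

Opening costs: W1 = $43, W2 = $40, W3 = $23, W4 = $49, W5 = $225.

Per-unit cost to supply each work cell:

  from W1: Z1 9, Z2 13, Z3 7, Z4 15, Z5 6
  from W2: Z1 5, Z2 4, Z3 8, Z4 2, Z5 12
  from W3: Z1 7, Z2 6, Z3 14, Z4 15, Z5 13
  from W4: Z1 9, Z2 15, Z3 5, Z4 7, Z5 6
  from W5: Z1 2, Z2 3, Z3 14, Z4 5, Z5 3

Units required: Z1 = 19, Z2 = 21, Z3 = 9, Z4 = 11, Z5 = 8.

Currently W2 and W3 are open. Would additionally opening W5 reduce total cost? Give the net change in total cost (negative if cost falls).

Current service cost with {W2, W3}: 369.
Adding W5: each work cell re-picks its cheapest; new service cost 219, saving 150.
Extra fixed cost: 225. Net change = 225 − 150 = 75.
(Totals: 432 → 507.)

No — net change +75 (cost rises by 75).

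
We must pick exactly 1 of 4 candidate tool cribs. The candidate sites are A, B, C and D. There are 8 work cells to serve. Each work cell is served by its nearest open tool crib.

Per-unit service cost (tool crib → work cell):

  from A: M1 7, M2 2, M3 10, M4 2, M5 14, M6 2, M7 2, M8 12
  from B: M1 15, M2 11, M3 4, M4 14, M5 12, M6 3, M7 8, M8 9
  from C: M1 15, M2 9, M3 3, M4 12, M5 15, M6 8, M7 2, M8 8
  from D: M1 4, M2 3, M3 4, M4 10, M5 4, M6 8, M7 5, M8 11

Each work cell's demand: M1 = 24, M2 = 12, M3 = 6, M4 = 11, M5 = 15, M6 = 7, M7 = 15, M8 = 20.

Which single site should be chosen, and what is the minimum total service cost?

Choose D only; total service cost 677.

With exactly 1 open, each work cell uses its cheapest among the chosen.
{D}: M1→D 4·24=96, M2→D 3·12=36, M3→D 4·6=24, M4→D 10·11=110, M5→D 4·15=60, M6→D 8·7=56, M7→D 5·15=75, M8→D 11·20=220. Service cost 677.
{A}: service cost 768
{C}: service cost 1089
Among all 4 size-1 choices, {D} is lowest.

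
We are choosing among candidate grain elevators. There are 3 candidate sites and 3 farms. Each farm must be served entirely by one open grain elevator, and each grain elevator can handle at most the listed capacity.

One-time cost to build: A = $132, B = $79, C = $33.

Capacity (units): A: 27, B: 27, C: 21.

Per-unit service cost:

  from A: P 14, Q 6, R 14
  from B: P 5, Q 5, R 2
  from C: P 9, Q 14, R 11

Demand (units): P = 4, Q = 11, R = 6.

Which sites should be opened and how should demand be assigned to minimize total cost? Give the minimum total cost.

Open {B}: P→B 5·4=20, Q→B 5·11=55, R→B 2·6=12.
Loads: B carries 21/27. Service 87; fixed 79; total 166.
Next best feasible plan costs 199.

Minimum total cost: 166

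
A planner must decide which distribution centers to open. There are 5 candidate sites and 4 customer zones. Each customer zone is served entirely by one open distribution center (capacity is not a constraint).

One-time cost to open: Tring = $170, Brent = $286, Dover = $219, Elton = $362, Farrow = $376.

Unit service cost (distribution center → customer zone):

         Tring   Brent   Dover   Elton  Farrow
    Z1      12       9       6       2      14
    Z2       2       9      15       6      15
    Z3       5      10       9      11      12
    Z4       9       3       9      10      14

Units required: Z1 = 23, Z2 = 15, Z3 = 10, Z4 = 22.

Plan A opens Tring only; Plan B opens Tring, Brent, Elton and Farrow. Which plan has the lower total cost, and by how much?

Plan A is cheaper by 662.

Plan A: {Tring}: Z1→Tring 12·23=276, Z2→Tring 2·15=30, Z3→Tring 5·10=50, Z4→Tring 9·22=198. Service 554; fixed 170; total 724.
Plan B: {Tring, Brent, Elton, Farrow}: Z1→Elton 2·23=46, Z2→Tring 2·15=30, Z3→Tring 5·10=50, Z4→Brent 3·22=66. Service 192; fixed 1194; total 1386.
Difference: |724 − 1386| = 662.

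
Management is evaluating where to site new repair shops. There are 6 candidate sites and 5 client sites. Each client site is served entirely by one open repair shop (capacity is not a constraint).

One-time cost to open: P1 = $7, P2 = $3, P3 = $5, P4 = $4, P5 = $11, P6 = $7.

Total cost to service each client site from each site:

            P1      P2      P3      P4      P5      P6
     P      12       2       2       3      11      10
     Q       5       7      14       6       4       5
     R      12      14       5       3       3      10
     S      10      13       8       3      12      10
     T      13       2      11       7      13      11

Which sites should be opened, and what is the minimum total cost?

Open P2 and P4; minimum total cost 23.

For any fixed open set, each client site goes to its cheapest open site; total = fixed + service.
{P2, P4}: P→P2 2, Q→P4 6, R→P4 3, S→P4 3, T→P2 2. Service 16; fixed 7; total 23.
{P4}: service 22 + fixed 4 = 26
{P2, P3, P4}: service 16 + fixed 12 = 28
{P1, P2, P3, P4, P5, P6}: P→P2 2, Q→P5 4, R→P4 3, S→P4 3, T→P2 2. Service 14; fixed 37; total 51.
No other subset beats 23.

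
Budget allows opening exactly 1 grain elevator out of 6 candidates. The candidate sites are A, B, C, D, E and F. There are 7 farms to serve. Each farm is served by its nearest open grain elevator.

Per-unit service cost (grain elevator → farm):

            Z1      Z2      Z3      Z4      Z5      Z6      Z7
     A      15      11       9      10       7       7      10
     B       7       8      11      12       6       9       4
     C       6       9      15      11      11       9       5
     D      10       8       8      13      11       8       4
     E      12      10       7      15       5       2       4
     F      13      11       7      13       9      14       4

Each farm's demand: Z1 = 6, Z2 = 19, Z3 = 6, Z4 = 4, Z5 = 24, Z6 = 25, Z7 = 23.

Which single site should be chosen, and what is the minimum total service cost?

Choose E only; total service cost 626.

With exactly 1 open, each farm uses its cheapest among the chosen.
{E}: Z1→E 12·6=72, Z2→E 10·19=190, Z3→E 7·6=42, Z4→E 15·4=60, Z5→E 5·24=120, Z6→E 2·25=50, Z7→E 4·23=92. Service cost 626.
{B}: service cost 769
{D}: service cost 868
Among all 6 size-1 choices, {E} is lowest.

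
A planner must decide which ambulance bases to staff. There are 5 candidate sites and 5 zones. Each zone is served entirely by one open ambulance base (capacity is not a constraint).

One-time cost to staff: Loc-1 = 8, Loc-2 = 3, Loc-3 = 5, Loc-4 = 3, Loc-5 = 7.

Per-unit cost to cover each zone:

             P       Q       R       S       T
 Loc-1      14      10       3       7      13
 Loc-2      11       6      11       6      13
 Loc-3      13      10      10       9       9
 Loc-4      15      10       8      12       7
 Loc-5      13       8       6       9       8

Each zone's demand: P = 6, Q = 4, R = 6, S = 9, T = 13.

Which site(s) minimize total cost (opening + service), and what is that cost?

For any fixed open set, each zone goes to its cheapest open site; total = fixed + service.
{Loc-1, Loc-2, Loc-4}: P→Loc-2 11·6=66, Q→Loc-2 6·4=24, R→Loc-1 3·6=18, S→Loc-2 6·9=54, T→Loc-4 7·13=91. Service 253; fixed 14; total 267.
{Loc-1, Loc-2, Loc-3, Loc-4}: service 253 + fixed 19 = 272
{Loc-1, Loc-2, Loc-4, Loc-5}: service 253 + fixed 21 = 274
{Loc-1, Loc-2, Loc-3, Loc-4, Loc-5}: P→Loc-2 11·6=66, Q→Loc-2 6·4=24, R→Loc-1 3·6=18, S→Loc-2 6·9=54, T→Loc-4 7·13=91. Service 253; fixed 26; total 279.
No other subset beats 267.

Open Loc-1, Loc-2 and Loc-4; minimum total cost 267.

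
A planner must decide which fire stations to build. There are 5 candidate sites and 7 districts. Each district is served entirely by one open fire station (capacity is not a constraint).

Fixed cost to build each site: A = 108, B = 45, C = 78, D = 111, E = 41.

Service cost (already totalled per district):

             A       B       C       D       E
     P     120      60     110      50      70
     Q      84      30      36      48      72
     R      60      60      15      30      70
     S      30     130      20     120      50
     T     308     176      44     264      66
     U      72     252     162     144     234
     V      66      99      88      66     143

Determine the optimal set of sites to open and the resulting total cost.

Open A, B and C; minimum total cost 538.

For any fixed open set, each district goes to its cheapest open site; total = fixed + service.
{A, B, C}: P→B 60, Q→B 30, R→C 15, S→C 20, T→C 44, U→A 72, V→A 66. Service 307; fixed 231; total 538.
{B, C}: service 419 + fixed 123 = 542
{A, C}: P→C 110, Q→C 36, R→C 15, S→C 20, T→C 44, U→A 72, V→A 66. Service 363; fixed 186; total 549.
{A, B, C, D, E}: P→D 50, Q→B 30, R→C 15, S→C 20, T→C 44, U→A 72, V→A 66. Service 297; fixed 383; total 680.
No other subset beats 538.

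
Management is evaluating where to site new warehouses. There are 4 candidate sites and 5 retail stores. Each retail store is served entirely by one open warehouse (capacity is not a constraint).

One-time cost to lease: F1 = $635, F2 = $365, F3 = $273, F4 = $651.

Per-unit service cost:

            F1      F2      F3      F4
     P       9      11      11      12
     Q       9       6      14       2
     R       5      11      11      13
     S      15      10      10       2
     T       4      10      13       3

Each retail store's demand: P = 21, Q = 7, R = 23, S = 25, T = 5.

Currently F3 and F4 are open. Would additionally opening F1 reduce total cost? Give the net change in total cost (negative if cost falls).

Current service cost with {F3, F4}: 563.
Adding F1: each retail store re-picks its cheapest; new service cost 383, saving 180.
Extra fixed cost: 635. Net change = 635 − 180 = 455.
(Totals: 1487 → 1942.)

No — net change +455 (cost rises by 455).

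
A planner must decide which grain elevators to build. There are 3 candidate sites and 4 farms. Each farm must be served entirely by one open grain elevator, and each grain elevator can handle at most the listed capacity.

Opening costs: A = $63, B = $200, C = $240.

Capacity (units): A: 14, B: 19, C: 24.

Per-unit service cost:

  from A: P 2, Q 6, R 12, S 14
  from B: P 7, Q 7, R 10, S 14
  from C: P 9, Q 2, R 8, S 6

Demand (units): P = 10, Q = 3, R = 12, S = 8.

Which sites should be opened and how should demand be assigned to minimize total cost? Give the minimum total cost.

Open {A, C}: P→A 2·10=20, Q→C 2·3=6, R→C 8·12=96, S→C 6·8=48.
Loads: A carries 10/14, C carries 23/24. Service 170; fixed 303; total 473.
Next best feasible plan costs 485.

Minimum total cost: 473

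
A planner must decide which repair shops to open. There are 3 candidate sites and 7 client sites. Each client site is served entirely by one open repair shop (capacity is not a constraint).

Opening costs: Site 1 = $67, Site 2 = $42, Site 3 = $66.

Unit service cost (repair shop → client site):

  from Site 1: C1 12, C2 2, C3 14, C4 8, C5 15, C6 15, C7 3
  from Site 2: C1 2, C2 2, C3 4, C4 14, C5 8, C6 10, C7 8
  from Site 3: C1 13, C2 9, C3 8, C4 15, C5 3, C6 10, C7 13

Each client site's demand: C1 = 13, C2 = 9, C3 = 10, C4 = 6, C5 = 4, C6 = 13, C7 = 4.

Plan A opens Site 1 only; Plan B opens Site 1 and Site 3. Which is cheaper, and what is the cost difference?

Plan B is cheaper by 107.

Plan A: {Site 1}: C1→Site 1 12·13=156, C2→Site 1 2·9=18, C3→Site 1 14·10=140, C4→Site 1 8·6=48, C5→Site 1 15·4=60, C6→Site 1 15·13=195, C7→Site 1 3·4=12. Service 629; fixed 67; total 696.
Plan B: {Site 1, Site 3}: C1→Site 1 12·13=156, C2→Site 1 2·9=18, C3→Site 3 8·10=80, C4→Site 1 8·6=48, C5→Site 3 3·4=12, C6→Site 3 10·13=130, C7→Site 1 3·4=12. Service 456; fixed 133; total 589.
Difference: |696 − 589| = 107.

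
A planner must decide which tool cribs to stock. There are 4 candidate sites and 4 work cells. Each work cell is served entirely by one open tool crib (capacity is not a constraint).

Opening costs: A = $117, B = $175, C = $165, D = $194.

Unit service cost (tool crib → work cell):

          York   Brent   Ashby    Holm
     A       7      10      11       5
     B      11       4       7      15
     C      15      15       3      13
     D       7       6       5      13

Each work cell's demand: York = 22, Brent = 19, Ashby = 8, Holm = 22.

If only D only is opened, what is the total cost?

Total cost: 788

Each work cell is assigned to its cheapest site among the open ones.
{D}: York→D 7·22=154, Brent→D 6·19=114, Ashby→D 5·8=40, Holm→D 13·22=286. Service 594; fixed 194; total 788.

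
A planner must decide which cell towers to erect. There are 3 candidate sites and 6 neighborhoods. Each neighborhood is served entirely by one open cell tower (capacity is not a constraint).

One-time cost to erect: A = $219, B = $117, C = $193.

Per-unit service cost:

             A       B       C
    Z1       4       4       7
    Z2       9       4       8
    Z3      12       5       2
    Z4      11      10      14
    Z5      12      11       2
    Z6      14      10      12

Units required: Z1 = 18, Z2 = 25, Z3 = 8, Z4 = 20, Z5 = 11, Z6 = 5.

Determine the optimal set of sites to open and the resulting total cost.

Open B only; minimum total cost 700.

For any fixed open set, each neighborhood goes to its cheapest open site; total = fixed + service.
{B}: Z1→B 4·18=72, Z2→B 4·25=100, Z3→B 5·8=40, Z4→B 10·20=200, Z5→B 11·11=121, Z6→B 10·5=50. Service 583; fixed 117; total 700.
{B, C}: service 460 + fixed 310 = 770
{C}: service 704 + fixed 193 = 897
{A, B, C}: service 460 + fixed 529 = 989
(All 7 nonempty subsets were checked; B only is lowest.)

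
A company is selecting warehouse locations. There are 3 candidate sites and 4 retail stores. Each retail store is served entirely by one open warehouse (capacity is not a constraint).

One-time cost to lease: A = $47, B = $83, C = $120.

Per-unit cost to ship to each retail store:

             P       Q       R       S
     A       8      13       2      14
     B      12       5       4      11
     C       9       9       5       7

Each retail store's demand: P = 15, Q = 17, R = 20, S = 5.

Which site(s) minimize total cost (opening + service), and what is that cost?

Open A and B; minimum total cost 430.

For any fixed open set, each retail store goes to its cheapest open site; total = fixed + service.
{A, B}: P→A 8·15=120, Q→B 5·17=85, R→A 2·20=40, S→B 11·5=55. Service 300; fixed 130; total 430.
{B}: service 400 + fixed 83 = 483
{A}: service 451 + fixed 47 = 498
{A, B, C}: P→A 8·15=120, Q→B 5·17=85, R→A 2·20=40, S→C 7·5=35. Service 280; fixed 250; total 530.
No other subset beats 430.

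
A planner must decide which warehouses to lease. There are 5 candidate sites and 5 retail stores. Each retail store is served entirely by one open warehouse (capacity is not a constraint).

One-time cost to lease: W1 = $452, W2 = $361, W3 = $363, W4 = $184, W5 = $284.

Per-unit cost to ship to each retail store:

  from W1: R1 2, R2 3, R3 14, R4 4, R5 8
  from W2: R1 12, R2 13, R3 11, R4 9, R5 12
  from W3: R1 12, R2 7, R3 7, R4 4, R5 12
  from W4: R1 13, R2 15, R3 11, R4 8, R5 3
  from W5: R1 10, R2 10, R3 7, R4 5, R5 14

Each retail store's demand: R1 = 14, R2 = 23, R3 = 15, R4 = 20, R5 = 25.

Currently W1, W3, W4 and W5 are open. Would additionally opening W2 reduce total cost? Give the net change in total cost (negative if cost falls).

No — net change +361 (cost rises by 361).

Current service cost with {W1, W3, W4, W5}: 357.
Adding W2: each retail store re-picks its cheapest; new service cost 357, saving 0.
Extra fixed cost: 361. Net change = 361 − 0 = 361.
(Totals: 1640 → 2001.)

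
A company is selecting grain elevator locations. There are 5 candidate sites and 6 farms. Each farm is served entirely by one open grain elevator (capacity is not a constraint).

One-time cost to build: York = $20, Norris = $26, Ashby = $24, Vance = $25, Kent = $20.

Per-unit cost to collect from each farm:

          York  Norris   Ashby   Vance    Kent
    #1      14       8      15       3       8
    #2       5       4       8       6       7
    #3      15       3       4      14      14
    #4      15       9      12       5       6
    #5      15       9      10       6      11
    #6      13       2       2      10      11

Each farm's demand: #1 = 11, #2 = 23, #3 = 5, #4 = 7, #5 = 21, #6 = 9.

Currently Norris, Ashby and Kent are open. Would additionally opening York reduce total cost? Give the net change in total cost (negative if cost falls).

No — net change +20 (cost rises by 20).

Current service cost with {Norris, Ashby, Kent}: 444.
Adding York: each farm re-picks its cheapest; new service cost 444, saving 0.
Extra fixed cost: 20. Net change = 20 − 0 = 20.
(Totals: 514 → 534.)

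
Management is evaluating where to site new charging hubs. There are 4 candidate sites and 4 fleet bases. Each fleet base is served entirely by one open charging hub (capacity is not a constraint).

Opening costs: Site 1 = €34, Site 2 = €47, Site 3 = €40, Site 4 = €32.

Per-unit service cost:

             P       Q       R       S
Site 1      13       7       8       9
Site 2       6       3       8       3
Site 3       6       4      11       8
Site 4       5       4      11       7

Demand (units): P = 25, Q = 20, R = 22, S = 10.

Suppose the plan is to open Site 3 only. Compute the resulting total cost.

Each fleet base is assigned to its cheapest site among the open ones.
{Site 3}: P→Site 3 6·25=150, Q→Site 3 4·20=80, R→Site 3 11·22=242, S→Site 3 8·10=80. Service 552; fixed 40; total 592.

Total cost: 592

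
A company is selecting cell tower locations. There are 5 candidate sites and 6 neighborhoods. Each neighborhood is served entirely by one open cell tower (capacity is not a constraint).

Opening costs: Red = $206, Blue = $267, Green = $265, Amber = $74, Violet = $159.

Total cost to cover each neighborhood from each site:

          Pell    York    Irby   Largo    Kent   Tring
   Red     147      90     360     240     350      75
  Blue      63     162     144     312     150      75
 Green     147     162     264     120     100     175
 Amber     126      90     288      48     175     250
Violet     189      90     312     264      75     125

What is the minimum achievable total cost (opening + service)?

Minimum total cost: 911

For any fixed open set, each neighborhood goes to its cheapest open site; total = fixed + service.
{Blue, Amber}: Pell→Blue 63, York→Amber 90, Irby→Blue 144, Largo→Amber 48, Kent→Blue 150, Tring→Blue 75. Service 570; fixed 341; total 911.
{Amber, Violet}: service 752 + fixed 233 = 985
{Blue, Amber, Violet}: service 495 + fixed 500 = 995
{Red, Blue, Green, Amber, Violet}: service 495 + fixed 971 = 1466
No other subset beats 911.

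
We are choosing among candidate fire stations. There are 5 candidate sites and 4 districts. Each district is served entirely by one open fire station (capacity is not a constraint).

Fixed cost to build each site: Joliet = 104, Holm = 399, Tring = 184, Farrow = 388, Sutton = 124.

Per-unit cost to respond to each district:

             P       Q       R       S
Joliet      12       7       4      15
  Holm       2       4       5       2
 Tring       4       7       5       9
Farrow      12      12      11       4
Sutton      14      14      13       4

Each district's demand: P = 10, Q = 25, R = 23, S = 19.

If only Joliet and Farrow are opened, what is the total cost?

Total cost: 955

Each district is assigned to its cheapest site among the open ones.
{Joliet, Farrow}: P→Joliet 12·10=120, Q→Joliet 7·25=175, R→Joliet 4·23=92, S→Farrow 4·19=76. Service 463; fixed 492; total 955.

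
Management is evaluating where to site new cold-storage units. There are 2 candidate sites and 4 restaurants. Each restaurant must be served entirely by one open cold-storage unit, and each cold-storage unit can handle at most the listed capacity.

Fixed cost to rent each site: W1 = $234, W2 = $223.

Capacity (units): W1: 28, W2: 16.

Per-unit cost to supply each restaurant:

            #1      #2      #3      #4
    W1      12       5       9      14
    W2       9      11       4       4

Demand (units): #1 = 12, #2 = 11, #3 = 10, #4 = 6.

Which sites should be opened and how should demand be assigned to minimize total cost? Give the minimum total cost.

Open {W1, W2}: #1→W1 12·12=144, #2→W1 5·11=55, #3→W2 4·10=40, #4→W2 4·6=24.
Loads: W1 carries 23/28, W2 carries 16/16. Service 263; fixed 457; total 720.
Next best feasible plan costs 794.

Minimum total cost: 720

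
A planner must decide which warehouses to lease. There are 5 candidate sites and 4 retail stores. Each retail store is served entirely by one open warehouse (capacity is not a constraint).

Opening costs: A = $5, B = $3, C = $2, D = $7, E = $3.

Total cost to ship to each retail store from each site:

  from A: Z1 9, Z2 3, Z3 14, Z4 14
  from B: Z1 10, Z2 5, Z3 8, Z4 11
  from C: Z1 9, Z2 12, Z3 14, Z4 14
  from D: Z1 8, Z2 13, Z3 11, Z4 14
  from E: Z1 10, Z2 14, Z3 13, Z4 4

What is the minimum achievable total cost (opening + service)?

Minimum total cost: 33

For any fixed open set, each retail store goes to its cheapest open site; total = fixed + service.
{B, E}: Z1→B 10, Z2→B 5, Z3→B 8, Z4→E 4. Service 27; fixed 6; total 33.
{B, C, E}: Z1→C 9, Z2→B 5, Z3→B 8, Z4→E 4. Service 26; fixed 8; total 34.
{A, B, E}: Z1→A 9, Z2→A 3, Z3→B 8, Z4→E 4. Service 24; fixed 11; total 35.
{A, B, C, D, E}: Z1→D 8, Z2→A 3, Z3→B 8, Z4→E 4. Service 23; fixed 20; total 43.
No other subset beats 33.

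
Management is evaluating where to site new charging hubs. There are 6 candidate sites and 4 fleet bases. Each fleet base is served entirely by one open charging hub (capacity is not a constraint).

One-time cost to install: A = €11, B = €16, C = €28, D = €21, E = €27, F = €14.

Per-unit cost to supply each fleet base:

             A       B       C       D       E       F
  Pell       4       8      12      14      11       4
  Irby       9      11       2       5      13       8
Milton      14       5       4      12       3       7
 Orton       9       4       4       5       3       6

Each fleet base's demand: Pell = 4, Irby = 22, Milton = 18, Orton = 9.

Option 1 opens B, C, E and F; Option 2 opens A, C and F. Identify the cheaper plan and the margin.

Option 2 is cheaper by 5.

Option 1: {B, C, E, F}: Pell→F 4·4=16, Irby→C 2·22=44, Milton→E 3·18=54, Orton→E 3·9=27. Service 141; fixed 85; total 226.
Option 2: {A, C, F}: Pell→A 4·4=16, Irby→C 2·22=44, Milton→C 4·18=72, Orton→C 4·9=36. Service 168; fixed 53; total 221.
Difference: |226 − 221| = 5.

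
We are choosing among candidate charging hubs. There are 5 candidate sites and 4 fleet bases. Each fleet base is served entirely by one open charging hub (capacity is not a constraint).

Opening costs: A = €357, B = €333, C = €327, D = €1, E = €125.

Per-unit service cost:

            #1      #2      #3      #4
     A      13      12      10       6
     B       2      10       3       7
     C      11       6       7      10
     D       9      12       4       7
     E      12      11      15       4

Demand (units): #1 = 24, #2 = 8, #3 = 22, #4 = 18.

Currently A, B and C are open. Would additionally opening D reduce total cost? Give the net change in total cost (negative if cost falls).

Current service cost with {A, B, C}: 270.
Adding D: each fleet base re-picks its cheapest; new service cost 270, saving 0.
Extra fixed cost: 1. Net change = 1 − 0 = 1.
(Totals: 1287 → 1288.)

No — net change +1 (cost rises by 1).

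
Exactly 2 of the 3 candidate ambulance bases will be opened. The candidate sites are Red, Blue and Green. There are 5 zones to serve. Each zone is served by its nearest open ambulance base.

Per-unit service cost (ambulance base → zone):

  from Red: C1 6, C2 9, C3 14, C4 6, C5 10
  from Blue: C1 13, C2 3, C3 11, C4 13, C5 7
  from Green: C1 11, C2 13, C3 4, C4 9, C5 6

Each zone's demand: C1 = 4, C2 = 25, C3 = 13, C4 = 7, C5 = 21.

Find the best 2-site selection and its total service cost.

Choose Blue and Green; total service cost 360.

With exactly 2 open, each zone uses its cheapest among the chosen.
{Blue, Green}: C1→Green 11·4=44, C2→Blue 3·25=75, C3→Green 4·13=52, C4→Green 9·7=63, C5→Green 6·21=126. Service cost 360.
{Red, Blue}: service cost 431
{Red, Green}: service cost 469
Among all 3 size-2 choices, {Blue, Green} is lowest.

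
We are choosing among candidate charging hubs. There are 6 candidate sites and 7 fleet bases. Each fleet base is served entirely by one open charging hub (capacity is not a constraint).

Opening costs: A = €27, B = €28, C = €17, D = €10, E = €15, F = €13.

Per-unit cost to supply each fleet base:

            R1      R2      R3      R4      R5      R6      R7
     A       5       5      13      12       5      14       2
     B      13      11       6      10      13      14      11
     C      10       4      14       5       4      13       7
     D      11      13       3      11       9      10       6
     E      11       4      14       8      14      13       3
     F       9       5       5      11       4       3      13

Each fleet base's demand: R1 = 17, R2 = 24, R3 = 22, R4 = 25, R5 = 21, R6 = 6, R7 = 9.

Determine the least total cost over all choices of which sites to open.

For any fixed open set, each fleet base goes to its cheapest open site; total = fixed + service.
{A, C, D, F}: R1→A 5·17=85, R2→C 4·24=96, R3→D 3·22=66, R4→C 5·25=125, R5→C 4·21=84, R6→F 3·6=18, R7→A 2·9=18. Service 492; fixed 67; total 559.
{A, C, D, E, F}: service 492 + fixed 82 = 574
{A, B, C, D, F}: service 492 + fixed 95 = 587
{A, B, C, D, E, F}: service 492 + fixed 110 = 602
No other subset beats 559.

Minimum total cost: 559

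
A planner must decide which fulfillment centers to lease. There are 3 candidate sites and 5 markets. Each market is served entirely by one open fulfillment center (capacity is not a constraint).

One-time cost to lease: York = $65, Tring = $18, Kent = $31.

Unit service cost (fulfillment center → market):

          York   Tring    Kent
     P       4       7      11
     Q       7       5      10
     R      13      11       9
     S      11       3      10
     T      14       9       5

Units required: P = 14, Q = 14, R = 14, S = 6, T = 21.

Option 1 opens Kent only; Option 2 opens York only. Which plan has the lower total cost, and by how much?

Option 1: {Kent}: P→Kent 11·14=154, Q→Kent 10·14=140, R→Kent 9·14=126, S→Kent 10·6=60, T→Kent 5·21=105. Service 585; fixed 31; total 616.
Option 2: {York}: P→York 4·14=56, Q→York 7·14=98, R→York 13·14=182, S→York 11·6=66, T→York 14·21=294. Service 696; fixed 65; total 761.
Difference: |616 − 761| = 145.

Option 1 is cheaper by 145.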